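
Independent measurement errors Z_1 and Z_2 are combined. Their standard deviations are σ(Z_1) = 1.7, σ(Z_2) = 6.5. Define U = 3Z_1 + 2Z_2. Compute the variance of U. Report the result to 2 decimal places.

V(Z_1) = 2.89, V(Z_2) = 42.25
By independence, V(U) = (3)²V(Z_1) + (2)²V(Z_2)
= (3)²·2.89 + (2)²·42.25 = 195.01

195.01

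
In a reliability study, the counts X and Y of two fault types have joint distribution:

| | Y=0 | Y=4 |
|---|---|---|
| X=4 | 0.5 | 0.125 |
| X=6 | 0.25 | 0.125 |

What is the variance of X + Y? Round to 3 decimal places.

E[X] = 4.75,  E[Y] = 1,  E[XY] = 5
var(X) = 23.5 − (4.75)² = 0.9375;  var(Y) = 4 − (1)² = 3
Cov(X,Y) = 5 − (4.75)(1) = 0.25
var(X + Y) = (1)²·0.9375 + (1)²·3 + 2·(1)·(1)·0.25 = 4.4375

4.438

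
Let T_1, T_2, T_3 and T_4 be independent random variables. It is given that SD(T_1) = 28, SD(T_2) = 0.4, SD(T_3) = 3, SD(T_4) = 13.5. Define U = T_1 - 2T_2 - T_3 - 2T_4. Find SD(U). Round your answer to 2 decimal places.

Var(T_1) = 784, Var(T_2) = 0.16, Var(T_3) = 9, Var(T_4) = 182.25
By independence, Var(U) = (1)²Var(T_1) + (-2)²Var(T_2) + (-1)²Var(T_3) + (-2)²Var(T_4)
= (1)²·784 + (-2)²·0.16 + (-1)²·9 + (-2)²·182.25 = 1522.64
SD(U) = √1522.64 ≈ 39.02

39.02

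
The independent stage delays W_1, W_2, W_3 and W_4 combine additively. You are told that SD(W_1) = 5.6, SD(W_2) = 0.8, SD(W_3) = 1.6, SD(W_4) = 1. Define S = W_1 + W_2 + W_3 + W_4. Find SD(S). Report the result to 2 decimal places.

5.96

Var(W_1) = 31.36, Var(W_2) = 0.64, Var(W_3) = 2.56, Var(W_4) = 1
By independence, Var(S) = (1)²Var(W_1) + (1)²Var(W_2) + (1)²Var(W_3) + (1)²Var(W_4)
= (1)²·31.36 + (1)²·0.64 + (1)²·2.56 + (1)²·1 = 35.56
SD(S) = √35.56 ≈ 5.96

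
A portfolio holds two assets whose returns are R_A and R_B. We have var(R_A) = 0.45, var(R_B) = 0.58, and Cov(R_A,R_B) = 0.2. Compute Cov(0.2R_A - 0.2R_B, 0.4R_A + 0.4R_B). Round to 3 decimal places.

Cov(0.2R_A - 0.2R_B, 0.4R_A + 0.4R_B) = (0.2)(0.4)var(R_A) + (-0.2)(0.4)var(R_B) + [(0.2)(0.4) + (-0.2)(0.4)]Cov(R_A,R_B)
= 0.08·0.45 + -0.08·0.58 + 0·0.2 = -0.0104

-0.010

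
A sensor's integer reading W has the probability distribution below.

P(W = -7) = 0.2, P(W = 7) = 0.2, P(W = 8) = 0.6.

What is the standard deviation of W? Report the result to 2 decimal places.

E[W] = (-7)(0.2) + (7)(0.2) + (8)(0.6) = 4.8
E[W²] = (-7)²(0.2) + (7)²(0.2) + (8)²(0.6) = 58
V(W) = E[W²] − (E[W])² = 58 − (4.8)² = 34.96
σ(W) = √34.96 ≈ 5.91

5.91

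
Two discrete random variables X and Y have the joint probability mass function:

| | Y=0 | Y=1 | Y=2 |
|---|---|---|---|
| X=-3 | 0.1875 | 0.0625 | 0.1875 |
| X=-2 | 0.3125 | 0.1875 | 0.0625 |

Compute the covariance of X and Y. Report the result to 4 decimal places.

-0.1094

E[X] = -2.4375,  E[Y] = 0.75
E[XY] = -1.9375
Cov(X,Y) = E[XY] − E[X]E[Y] = -1.9375 − (-2.4375)(0.75) = -0.109375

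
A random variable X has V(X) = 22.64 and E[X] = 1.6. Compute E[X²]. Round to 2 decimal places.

25.20

E[X²] = V(X) + (E[X])² = 22.64 + (1.6)² = 25.2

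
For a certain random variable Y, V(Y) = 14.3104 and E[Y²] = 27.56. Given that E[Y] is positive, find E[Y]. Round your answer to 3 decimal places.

3.640

(E[Y])² = E[Y²] − V(Y) = 27.56 − 14.3104 = 13.2496
E[Y] = √13.2496 = 3.64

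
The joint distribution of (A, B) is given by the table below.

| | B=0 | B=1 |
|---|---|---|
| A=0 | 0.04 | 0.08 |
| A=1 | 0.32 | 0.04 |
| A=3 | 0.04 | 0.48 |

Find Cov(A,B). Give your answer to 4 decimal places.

E[A] = 1.92,  E[B] = 0.6
E[AB] = 1.48
Cov(A,B) = E[AB] − E[A]E[B] = 1.48 − (1.92)(0.6) = 0.328

0.3280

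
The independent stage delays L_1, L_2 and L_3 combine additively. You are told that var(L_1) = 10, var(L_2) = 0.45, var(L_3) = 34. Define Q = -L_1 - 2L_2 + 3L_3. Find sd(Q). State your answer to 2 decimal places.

17.83

By independence, var(Q) = (-1)²var(L_1) + (-2)²var(L_2) + (3)²var(L_3)
= (-1)²·10 + (-2)²·0.45 + (3)²·34 = 317.8
sd(Q) = √317.8 ≈ 17.83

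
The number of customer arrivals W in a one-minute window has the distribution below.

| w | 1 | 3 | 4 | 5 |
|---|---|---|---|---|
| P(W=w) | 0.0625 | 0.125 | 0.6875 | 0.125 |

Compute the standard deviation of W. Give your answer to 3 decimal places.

0.882

E[W] = (1)(0.0625) + (3)(0.125) + (4)(0.6875) + (5)(0.125) = 3.8125
E[W²] = (1)²(0.0625) + (3)²(0.125) + (4)²(0.6875) + (5)²(0.125) = 15.3125
Var(W) = E[W²] − (E[W])² = 15.3125 − (3.8125)² = 0.77734375
SD(W) = √0.77734375 ≈ 0.882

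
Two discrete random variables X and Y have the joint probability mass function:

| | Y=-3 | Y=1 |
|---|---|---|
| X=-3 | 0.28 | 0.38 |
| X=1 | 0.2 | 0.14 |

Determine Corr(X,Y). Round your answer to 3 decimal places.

E[X] = -1.64,  E[Y] = -0.92
E[XY] = 0.92
Cov(X,Y) = E[XY] − E[X]E[Y] = 0.92 − (-1.64)(-0.92) = -0.5888
V(X) = 3.5904,  V(Y) = 3.9936
ρ = -0.5888 / √(3.5904·3.9936) ≈ -0.155

-0.155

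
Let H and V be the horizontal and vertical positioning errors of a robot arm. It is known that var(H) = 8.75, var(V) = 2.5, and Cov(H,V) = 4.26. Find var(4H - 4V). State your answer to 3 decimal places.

var(4H - 4V) = (4)²·var(H) + (-4)²·var(V) + 2·(4)·(-4)·Cov(H,V)
= 16·8.75 + 16·2.5 + -32·4.26 = 43.68

43.680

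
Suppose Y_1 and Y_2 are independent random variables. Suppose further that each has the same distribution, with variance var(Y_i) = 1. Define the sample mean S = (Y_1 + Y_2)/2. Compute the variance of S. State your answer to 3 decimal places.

By independence, var(S) = (0.5)²var(Y_1) + (0.5)²var(Y_2)
= (0.5)²·1 + (0.5)²·1 = 0.5

0.500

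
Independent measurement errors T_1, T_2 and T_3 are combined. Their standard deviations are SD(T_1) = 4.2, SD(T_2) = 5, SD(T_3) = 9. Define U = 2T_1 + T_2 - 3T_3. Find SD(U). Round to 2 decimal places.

V(T_1) = 17.64, V(T_2) = 25, V(T_3) = 81
By independence, V(U) = (2)²V(T_1) + (1)²V(T_2) + (-3)²V(T_3)
= (2)²·17.64 + (1)²·25 + (-3)²·81 = 824.56
SD(U) = √824.56 ≈ 28.72

28.72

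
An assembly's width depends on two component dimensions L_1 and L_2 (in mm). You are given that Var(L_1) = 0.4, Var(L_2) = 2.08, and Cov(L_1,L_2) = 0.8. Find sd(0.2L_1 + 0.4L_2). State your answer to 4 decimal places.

0.6905

Var(0.2L_1 + 0.4L_2) = (0.2)²·Var(L_1) + (0.4)²·Var(L_2) + 2·(0.2)·(0.4)·Cov(L_1,L_2)
= 0.04·0.4 + 0.16·2.08 + 0.16·0.8 = 0.4768
sd(0.2L_1 + 0.4L_2) = √0.4768 ≈ 0.6905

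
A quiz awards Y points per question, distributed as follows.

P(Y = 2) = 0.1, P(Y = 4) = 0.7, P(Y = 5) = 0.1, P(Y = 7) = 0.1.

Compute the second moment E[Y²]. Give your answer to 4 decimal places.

E[Y²] = (2)²(0.1) + (4)²(0.7) + (5)²(0.1) + (7)²(0.1) = 19

19.0000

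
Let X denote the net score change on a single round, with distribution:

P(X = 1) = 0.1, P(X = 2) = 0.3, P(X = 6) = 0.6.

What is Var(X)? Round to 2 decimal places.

4.41

E[X] = (1)(0.1) + (2)(0.3) + (6)(0.6) = 4.3
E[X²] = (1)²(0.1) + (2)²(0.3) + (6)²(0.6) = 22.9
Var(X) = E[X²] − (E[X])² = 22.9 − (4.3)² = 4.41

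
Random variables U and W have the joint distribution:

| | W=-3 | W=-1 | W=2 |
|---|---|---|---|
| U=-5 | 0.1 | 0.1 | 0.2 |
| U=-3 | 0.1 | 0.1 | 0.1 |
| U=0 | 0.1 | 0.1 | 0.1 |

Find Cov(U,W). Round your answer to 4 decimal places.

-0.5600

E[U] = -2.9,  E[W] = -0.4
E[UW] = 0.6
Cov(U,W) = E[UW] − E[U]E[W] = 0.6 − (-2.9)(-0.4) = -0.56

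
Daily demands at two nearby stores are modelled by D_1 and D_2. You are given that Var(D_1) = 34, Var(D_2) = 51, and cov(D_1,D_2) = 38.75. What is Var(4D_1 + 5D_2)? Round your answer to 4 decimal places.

Var(4D_1 + 5D_2) = (4)²·Var(D_1) + (5)²·Var(D_2) + 2·(4)·(5)·cov(D_1,D_2)
= 16·34 + 25·51 + 40·38.75 = 3369

3369.0000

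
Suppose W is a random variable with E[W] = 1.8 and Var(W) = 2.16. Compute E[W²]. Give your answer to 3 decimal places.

5.400

E[W²] = Var(W) + (E[W])² = 2.16 + (1.8)² = 5.4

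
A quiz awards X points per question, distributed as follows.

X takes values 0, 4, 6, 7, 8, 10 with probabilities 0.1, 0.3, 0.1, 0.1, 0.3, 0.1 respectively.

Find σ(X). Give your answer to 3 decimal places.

E[X] = (0)(0.1) + (4)(0.3) + (6)(0.1) + (7)(0.1) + (8)(0.3) + (10)(0.1) = 5.9
E[X²] = (0)²(0.1) + (4)²(0.3) + (6)²(0.1) + (7)²(0.1) + (8)²(0.3) + (10)²(0.1) = 42.5
Var(X) = E[X²] − (E[X])² = 42.5 − (5.9)² = 7.69
σ(X) = √7.69 ≈ 2.773

2.773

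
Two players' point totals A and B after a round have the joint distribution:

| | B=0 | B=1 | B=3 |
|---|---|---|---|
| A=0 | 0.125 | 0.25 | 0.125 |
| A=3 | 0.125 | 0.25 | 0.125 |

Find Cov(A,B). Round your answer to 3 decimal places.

0.000

E[A] = 1.5,  E[B] = 1.25
E[AB] = 1.875
Cov(A,B) = E[AB] − E[A]E[B] = 1.875 − (1.5)(1.25) = 0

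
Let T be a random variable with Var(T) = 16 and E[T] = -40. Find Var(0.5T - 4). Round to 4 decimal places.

Var(0.5T - 4) = (0.5)²·Var(T) = 0.25·16 = 4

4.0000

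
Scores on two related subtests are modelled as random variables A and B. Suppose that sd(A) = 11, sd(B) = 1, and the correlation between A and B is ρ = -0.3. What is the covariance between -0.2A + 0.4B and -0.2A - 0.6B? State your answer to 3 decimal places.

Var(A) = (11)² = 121;  Var(B) = (1)² = 1
Cov(A,B) = ρ·sd(A)·sd(B) = -0.3·11·1 = -3.3
Cov(-0.2A + 0.4B, -0.2A - 0.6B) = (-0.2)(-0.2)Var(A) + (0.4)(-0.6)Var(B) + [(-0.2)(-0.6) + (0.4)(-0.2)]Cov(A,B)
= 0.04·121 + -0.24·1 + 0.04·-3.3 = 4.468

4.468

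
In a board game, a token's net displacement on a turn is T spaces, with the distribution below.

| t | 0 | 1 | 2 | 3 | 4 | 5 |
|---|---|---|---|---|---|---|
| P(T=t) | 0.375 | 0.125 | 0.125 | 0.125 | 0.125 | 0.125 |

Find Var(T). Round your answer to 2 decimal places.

E[T] = (0)(0.375) + (1)(0.125) + (2)(0.125) + (3)(0.125) + (4)(0.125) + (5)(0.125) = 1.875
E[T²] = (0)²(0.375) + (1)²(0.125) + (2)²(0.125) + (3)²(0.125) + (4)²(0.125) + (5)²(0.125) = 6.875
Var(T) = E[T²] − (E[T])² = 6.875 − (1.875)² = 3.359375

3.36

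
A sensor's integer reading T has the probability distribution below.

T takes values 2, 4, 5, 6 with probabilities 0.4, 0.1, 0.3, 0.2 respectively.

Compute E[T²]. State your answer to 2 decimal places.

E[T²] = (2)²(0.4) + (4)²(0.1) + (5)²(0.3) + (6)²(0.2) = 17.9

17.90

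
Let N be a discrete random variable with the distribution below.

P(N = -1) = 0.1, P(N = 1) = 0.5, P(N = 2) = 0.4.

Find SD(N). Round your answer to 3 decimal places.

E[N] = (-1)(0.1) + (1)(0.5) + (2)(0.4) = 1.2
E[N²] = (-1)²(0.1) + (1)²(0.5) + (2)²(0.4) = 2.2
Var(N) = E[N²] − (E[N])² = 2.2 − (1.2)² = 0.76
SD(N) = √0.76 ≈ 0.872

0.872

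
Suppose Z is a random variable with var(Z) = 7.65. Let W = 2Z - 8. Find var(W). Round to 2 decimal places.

var(2Z - 8) = (2)²·var(Z) = 4·7.65 = 30.6

30.60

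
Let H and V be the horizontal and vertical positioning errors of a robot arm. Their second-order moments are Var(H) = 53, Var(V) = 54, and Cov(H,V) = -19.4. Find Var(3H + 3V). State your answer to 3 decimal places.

Var(3H + 3V) = (3)²·Var(H) + (3)²·Var(V) + 2·(3)·(3)·Cov(H,V)
= 9·53 + 9·54 + 18·-19.4 = 613.8

613.800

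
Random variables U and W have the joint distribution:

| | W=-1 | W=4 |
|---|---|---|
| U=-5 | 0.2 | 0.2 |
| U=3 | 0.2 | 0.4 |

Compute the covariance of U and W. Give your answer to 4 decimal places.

E[U] = -0.2,  E[W] = 2
E[UW] = 1.2
cov(U,W) = E[UW] − E[U]E[W] = 1.2 − (-0.2)(2) = 1.6

1.6000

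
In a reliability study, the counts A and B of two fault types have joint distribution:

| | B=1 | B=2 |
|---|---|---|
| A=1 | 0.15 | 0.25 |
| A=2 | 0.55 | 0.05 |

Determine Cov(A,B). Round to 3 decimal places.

-0.130

E[A] = 1.6,  E[B] = 1.3
E[AB] = 1.95
Cov(A,B) = E[AB] − E[A]E[B] = 1.95 − (1.6)(1.3) = -0.13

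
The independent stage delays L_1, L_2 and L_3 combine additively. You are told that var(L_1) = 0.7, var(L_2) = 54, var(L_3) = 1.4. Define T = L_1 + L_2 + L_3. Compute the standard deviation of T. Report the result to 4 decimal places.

7.4900

By independence, var(T) = (1)²var(L_1) + (1)²var(L_2) + (1)²var(L_3)
= (1)²·0.7 + (1)²·54 + (1)²·1.4 = 56.1
σ(T) = √56.1 ≈ 7.4900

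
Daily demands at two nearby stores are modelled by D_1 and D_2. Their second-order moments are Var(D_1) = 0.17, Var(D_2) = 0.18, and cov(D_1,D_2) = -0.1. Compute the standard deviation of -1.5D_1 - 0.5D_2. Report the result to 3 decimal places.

0.527

Var(-1.5D_1 - 0.5D_2) = (-1.5)²·Var(D_1) + (-0.5)²·Var(D_2) + 2·(-1.5)·(-0.5)·cov(D_1,D_2)
= 2.25·0.17 + 0.25·0.18 + 1.5·-0.1 = 0.2775
σ(-1.5D_1 - 0.5D_2) = √0.2775 ≈ 0.527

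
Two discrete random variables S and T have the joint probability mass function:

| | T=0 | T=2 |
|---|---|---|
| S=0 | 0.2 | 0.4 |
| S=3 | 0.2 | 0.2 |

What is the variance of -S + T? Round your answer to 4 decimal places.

3.6000

E[S] = 1.2,  E[T] = 1.2,  E[ST] = 1.2
Var(S) = 3.6 − (1.2)² = 2.16;  Var(T) = 2.4 − (1.2)² = 0.96
cov(S,T) = 1.2 − (1.2)(1.2) = -0.24
Var(-S + T) = (-1)²·2.16 + (1)²·0.96 + 2·(-1)·(1)·-0.24 = 3.6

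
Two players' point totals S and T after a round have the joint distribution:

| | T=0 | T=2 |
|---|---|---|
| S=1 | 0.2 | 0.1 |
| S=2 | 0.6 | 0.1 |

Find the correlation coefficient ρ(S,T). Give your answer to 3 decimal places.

E[S] = 1.7,  E[T] = 0.4
E[ST] = 0.6
cov(S,T) = E[ST] − E[S]E[T] = 0.6 − (1.7)(0.4) = -0.08
Var(S) = 0.21,  Var(T) = 0.64
ρ = -0.08 / √(0.21·0.64) ≈ -0.218

-0.218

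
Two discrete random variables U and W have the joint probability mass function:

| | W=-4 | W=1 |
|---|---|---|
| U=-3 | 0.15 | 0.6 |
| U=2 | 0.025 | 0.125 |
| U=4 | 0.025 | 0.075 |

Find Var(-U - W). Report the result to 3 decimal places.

E[U] = -1.55,  E[W] = 0,  E[UW] = -0.05
Var(U) = 8.95 − (-1.55)² = 6.5475;  Var(W) = 4 − (0)² = 4
cov(U,W) = -0.05 − (-1.55)(0) = -0.05
Var(-U - W) = (-1)²·6.5475 + (-1)²·4 + 2·(-1)·(-1)·-0.05 = 10.4475

10.448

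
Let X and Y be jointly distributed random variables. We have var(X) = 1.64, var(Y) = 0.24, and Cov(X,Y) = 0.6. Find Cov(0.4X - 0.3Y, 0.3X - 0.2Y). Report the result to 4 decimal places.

Cov(0.4X - 0.3Y, 0.3X - 0.2Y) = (0.4)(0.3)var(X) + (-0.3)(-0.2)var(Y) + [(0.4)(-0.2) + (-0.3)(0.3)]Cov(X,Y)
= 0.12·1.64 + 0.06·0.24 + -0.17·0.6 = 0.1092

0.1092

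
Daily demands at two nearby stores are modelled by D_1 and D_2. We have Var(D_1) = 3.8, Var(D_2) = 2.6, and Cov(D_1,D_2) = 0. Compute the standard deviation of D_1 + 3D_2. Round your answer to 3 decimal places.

5.215

Var(D_1 + 3D_2) = (1)²·Var(D_1) + (3)²·Var(D_2) + 2·(1)·(3)·Cov(D_1,D_2)
= 1·3.8 + 9·2.6 + 6·0 = 27.2
sd(D_1 + 3D_2) = √27.2 ≈ 5.215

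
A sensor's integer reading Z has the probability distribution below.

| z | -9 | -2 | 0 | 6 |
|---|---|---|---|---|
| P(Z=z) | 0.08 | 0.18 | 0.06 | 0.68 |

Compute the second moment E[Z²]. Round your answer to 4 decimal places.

31.6800

E[Z²] = (-9)²(0.08) + (-2)²(0.18) + (0)²(0.06) + (6)²(0.68) = 31.68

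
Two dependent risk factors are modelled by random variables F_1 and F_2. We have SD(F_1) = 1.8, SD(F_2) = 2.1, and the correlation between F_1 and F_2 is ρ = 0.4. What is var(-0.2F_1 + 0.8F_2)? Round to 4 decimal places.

var(F_1) = (1.8)² = 3.24;  var(F_2) = (2.1)² = 4.41
Cov(F_1,F_2) = ρ·SD(F_1)·SD(F_2) = 0.4·1.8·2.1 = 1.512
var(-0.2F_1 + 0.8F_2) = (-0.2)²·var(F_1) + (0.8)²·var(F_2) + 2·(-0.2)·(0.8)·Cov(F_1,F_2)
= 0.04·3.24 + 0.64·4.41 + -0.32·1.512 = 2.46816

2.4682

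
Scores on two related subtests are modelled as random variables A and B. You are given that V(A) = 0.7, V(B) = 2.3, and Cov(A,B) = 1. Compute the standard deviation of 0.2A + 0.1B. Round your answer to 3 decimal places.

0.302

V(0.2A + 0.1B) = (0.2)²·V(A) + (0.1)²·V(B) + 2·(0.2)·(0.1)·Cov(A,B)
= 0.04·0.7 + 0.01·2.3 + 0.04·1 = 0.091
σ(0.2A + 0.1B) = √0.091 ≈ 0.302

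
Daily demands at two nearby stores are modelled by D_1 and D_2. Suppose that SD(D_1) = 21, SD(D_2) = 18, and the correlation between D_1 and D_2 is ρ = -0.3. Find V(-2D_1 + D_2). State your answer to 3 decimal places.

2541.600

V(D_1) = (21)² = 441;  V(D_2) = (18)² = 324
cov(D_1,D_2) = ρ·SD(D_1)·SD(D_2) = -0.3·21·18 = -113.4
V(-2D_1 + D_2) = (-2)²·V(D_1) + (1)²·V(D_2) + 2·(-2)·(1)·cov(D_1,D_2)
= 4·441 + 1·324 + -4·-113.4 = 2541.6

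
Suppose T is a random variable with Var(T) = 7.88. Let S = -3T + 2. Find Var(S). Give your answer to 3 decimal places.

70.920

Var(-3T + 2) = (-3)²·Var(T) = 9·7.88 = 70.92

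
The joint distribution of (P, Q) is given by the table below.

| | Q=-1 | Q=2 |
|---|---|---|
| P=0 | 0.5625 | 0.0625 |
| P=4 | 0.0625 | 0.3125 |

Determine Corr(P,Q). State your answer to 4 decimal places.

E[P] = 1.5,  E[Q] = 0.125
E[PQ] = 2.25
cov(P,Q) = E[PQ] − E[P]E[Q] = 2.25 − (1.5)(0.125) = 2.0625
Var(P) = 3.75,  Var(Q) = 2.109375
ρ = 2.0625 / √(3.75·2.109375) ≈ 0.7333

0.7333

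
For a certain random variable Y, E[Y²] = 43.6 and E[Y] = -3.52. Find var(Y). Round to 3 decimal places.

var(Y) = 43.6 − (-3.52)² = 31.2096

31.210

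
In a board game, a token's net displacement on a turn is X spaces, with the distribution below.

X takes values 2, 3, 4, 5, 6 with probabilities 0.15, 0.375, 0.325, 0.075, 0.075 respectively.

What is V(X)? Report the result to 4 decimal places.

1.1475

E[X] = (2)(0.15) + (3)(0.375) + (4)(0.325) + (5)(0.075) + (6)(0.075) = 3.55
E[X²] = (2)²(0.15) + (3)²(0.375) + (4)²(0.325) + (5)²(0.075) + (6)²(0.075) = 13.75
V(X) = E[X²] − (E[X])² = 13.75 − (3.55)² = 1.1475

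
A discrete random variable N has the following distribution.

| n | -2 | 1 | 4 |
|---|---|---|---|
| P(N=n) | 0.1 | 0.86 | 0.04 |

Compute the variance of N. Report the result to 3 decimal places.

E[N] = (-2)(0.1) + (1)(0.86) + (4)(0.04) = 0.82
E[N²] = (-2)²(0.1) + (1)²(0.86) + (4)²(0.04) = 1.9
Var(N) = E[N²] − (E[N])² = 1.9 − (0.82)² = 1.2276

1.228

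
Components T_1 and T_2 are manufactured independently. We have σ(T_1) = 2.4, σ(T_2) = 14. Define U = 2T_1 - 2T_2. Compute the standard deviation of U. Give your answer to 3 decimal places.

28.408

V(T_1) = 5.76, V(T_2) = 196
By independence, V(U) = (2)²V(T_1) + (-2)²V(T_2)
= (2)²·5.76 + (-2)²·196 = 807.04
σ(U) = √807.04 ≈ 28.408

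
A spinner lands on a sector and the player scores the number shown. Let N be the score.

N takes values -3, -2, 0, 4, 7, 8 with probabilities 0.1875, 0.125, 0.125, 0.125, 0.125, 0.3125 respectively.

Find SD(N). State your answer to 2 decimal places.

4.58

E[N] = (-3)(0.1875) + (-2)(0.125) + (0)(0.125) + (4)(0.125) + (7)(0.125) + (8)(0.3125) = 3.0625
E[N²] = (-3)²(0.1875) + (-2)²(0.125) + (0)²(0.125) + (4)²(0.125) + (7)²(0.125) + (8)²(0.3125) = 30.3125
Var(N) = E[N²] − (E[N])² = 30.3125 − (3.0625)² = 20.93359375
SD(N) = √20.93359375 ≈ 4.58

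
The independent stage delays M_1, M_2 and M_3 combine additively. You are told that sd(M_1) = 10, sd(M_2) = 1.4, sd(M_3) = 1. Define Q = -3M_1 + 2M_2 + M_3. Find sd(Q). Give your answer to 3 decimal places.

30.147

Var(M_1) = 100, Var(M_2) = 1.96, Var(M_3) = 1
By independence, Var(Q) = (-3)²Var(M_1) + (2)²Var(M_2) + (1)²Var(M_3)
= (-3)²·100 + (2)²·1.96 + (1)²·1 = 908.84
sd(Q) = √908.84 ≈ 30.147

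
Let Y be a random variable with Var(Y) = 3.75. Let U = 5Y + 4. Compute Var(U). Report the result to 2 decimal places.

93.75

Var(5Y + 4) = (5)²·Var(Y) = 25·3.75 = 93.75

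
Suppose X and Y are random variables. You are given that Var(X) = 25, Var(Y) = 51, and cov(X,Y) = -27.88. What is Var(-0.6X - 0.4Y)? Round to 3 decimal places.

Var(-0.6X - 0.4Y) = (-0.6)²·Var(X) + (-0.4)²·Var(Y) + 2·(-0.6)·(-0.4)·cov(X,Y)
= 0.36·25 + 0.16·51 + 0.48·-27.88 = 3.7776

3.778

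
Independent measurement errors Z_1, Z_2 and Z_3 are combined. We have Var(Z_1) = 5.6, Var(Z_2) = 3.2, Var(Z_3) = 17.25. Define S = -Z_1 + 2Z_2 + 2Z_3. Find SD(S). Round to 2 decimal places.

By independence, Var(S) = (-1)²Var(Z_1) + (2)²Var(Z_2) + (2)²Var(Z_3)
= (-1)²·5.6 + (2)²·3.2 + (2)²·17.25 = 87.4
SD(S) = √87.4 ≈ 9.35

9.35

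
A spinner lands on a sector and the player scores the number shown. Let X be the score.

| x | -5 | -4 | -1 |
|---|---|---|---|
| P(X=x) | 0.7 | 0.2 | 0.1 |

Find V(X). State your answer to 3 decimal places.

1.440

E[X] = (-5)(0.7) + (-4)(0.2) + (-1)(0.1) = -4.4
E[X²] = (-5)²(0.7) + (-4)²(0.2) + (-1)²(0.1) = 20.8
V(X) = E[X²] − (E[X])² = 20.8 − (-4.4)² = 1.44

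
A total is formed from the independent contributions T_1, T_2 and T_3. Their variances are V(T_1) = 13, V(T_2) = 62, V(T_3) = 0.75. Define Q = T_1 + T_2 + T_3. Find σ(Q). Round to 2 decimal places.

By independence, V(Q) = (1)²V(T_1) + (1)²V(T_2) + (1)²V(T_3)
= (1)²·13 + (1)²·62 + (1)²·0.75 = 75.75
σ(Q) = √75.75 ≈ 8.70

8.70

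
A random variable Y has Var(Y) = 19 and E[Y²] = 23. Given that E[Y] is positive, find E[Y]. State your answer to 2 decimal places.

(E[Y])² = E[Y²] − Var(Y) = 23 − 19 = 4
E[Y] = √4 = 2

2.00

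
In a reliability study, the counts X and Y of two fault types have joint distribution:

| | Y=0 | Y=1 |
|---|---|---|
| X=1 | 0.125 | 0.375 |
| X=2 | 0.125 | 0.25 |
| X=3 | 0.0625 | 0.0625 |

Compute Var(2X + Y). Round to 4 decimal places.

E[X] = 1.625,  E[Y] = 0.6875,  E[XY] = 1.0625
Var(X) = 3.125 − (1.625)² = 0.484375;  Var(Y) = 0.6875 − (0.6875)² = 0.21484375
Cov(X,Y) = 1.0625 − (1.625)(0.6875) = -0.0546875
Var(2X + Y) = (2)²·0.484375 + (1)²·0.21484375 + 2·(2)·(1)·-0.0546875 = 1.93359375

1.9336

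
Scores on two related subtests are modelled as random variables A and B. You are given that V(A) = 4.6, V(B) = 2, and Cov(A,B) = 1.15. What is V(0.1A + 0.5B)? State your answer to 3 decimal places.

V(0.1A + 0.5B) = (0.1)²·V(A) + (0.5)²·V(B) + 2·(0.1)·(0.5)·Cov(A,B)
= 0.01·4.6 + 0.25·2 + 0.1·1.15 = 0.661

0.661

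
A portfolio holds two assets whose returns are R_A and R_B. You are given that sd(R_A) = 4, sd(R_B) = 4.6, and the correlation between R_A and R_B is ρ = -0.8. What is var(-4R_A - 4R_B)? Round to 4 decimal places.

123.5200

var(R_A) = (4)² = 16;  var(R_B) = (4.6)² = 21.16
Cov(R_A,R_B) = ρ·sd(R_A)·sd(R_B) = -0.8·4·4.6 = -14.72
var(-4R_A - 4R_B) = (-4)²·var(R_A) + (-4)²·var(R_B) + 2·(-4)·(-4)·Cov(R_A,R_B)
= 16·16 + 16·21.16 + 32·-14.72 = 123.52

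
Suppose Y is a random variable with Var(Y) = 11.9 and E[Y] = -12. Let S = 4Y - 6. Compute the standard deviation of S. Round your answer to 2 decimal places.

Var(4Y - 6) = (4)²·11.9 = 190.4
SD(S) = √190.4 ≈ 13.80

13.80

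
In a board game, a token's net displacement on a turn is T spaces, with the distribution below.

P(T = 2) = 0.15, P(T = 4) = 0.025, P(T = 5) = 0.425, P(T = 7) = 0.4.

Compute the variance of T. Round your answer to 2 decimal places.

2.87

E[T] = (2)(0.15) + (4)(0.025) + (5)(0.425) + (7)(0.4) = 5.325
E[T²] = (2)²(0.15) + (4)²(0.025) + (5)²(0.425) + (7)²(0.4) = 31.225
Var(T) = E[T²] − (E[T])² = 31.225 − (5.325)² = 2.869375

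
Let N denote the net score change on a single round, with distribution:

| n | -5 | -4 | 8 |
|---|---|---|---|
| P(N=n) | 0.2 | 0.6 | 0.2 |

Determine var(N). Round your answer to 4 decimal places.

24.1600

E[N] = (-5)(0.2) + (-4)(0.6) + (8)(0.2) = -1.8
E[N²] = (-5)²(0.2) + (-4)²(0.6) + (8)²(0.2) = 27.4
var(N) = E[N²] − (E[N])² = 27.4 − (-1.8)² = 24.16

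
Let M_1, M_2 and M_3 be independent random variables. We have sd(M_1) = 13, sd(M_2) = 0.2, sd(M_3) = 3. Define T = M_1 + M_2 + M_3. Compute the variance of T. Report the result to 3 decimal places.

178.040

Var(M_1) = 169, Var(M_2) = 0.04, Var(M_3) = 9
By independence, Var(T) = (1)²Var(M_1) + (1)²Var(M_2) + (1)²Var(M_3)
= (1)²·169 + (1)²·0.04 + (1)²·9 = 178.04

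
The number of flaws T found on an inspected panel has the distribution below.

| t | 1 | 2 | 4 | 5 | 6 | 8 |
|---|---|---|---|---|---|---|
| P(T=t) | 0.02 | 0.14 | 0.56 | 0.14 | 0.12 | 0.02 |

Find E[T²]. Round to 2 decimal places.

18.64

E[T²] = (1)²(0.02) + (2)²(0.14) + (4)²(0.56) + (5)²(0.14) + (6)²(0.12) + (8)²(0.02) = 18.64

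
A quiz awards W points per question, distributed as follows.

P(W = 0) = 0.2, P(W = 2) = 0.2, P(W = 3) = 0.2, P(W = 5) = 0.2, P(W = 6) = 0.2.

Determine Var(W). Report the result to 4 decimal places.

E[W] = (0)(0.2) + (2)(0.2) + (3)(0.2) + (5)(0.2) + (6)(0.2) = 3.2
E[W²] = (0)²(0.2) + (2)²(0.2) + (3)²(0.2) + (5)²(0.2) + (6)²(0.2) = 14.8
Var(W) = E[W²] − (E[W])² = 14.8 − (3.2)² = 4.56

4.5600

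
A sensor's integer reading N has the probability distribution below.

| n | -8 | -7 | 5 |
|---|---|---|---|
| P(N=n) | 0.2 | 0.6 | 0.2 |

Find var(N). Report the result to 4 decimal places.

24.1600

E[N] = (-8)(0.2) + (-7)(0.6) + (5)(0.2) = -4.8
E[N²] = (-8)²(0.2) + (-7)²(0.6) + (5)²(0.2) = 47.2
var(N) = E[N²] − (E[N])² = 47.2 − (-4.8)² = 24.16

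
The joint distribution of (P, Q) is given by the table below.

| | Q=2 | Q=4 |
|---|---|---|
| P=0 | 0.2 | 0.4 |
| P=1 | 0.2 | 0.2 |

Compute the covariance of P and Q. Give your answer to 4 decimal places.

-0.0800

E[P] = 0.4,  E[Q] = 3.2
E[PQ] = 1.2
cov(P,Q) = E[PQ] − E[P]E[Q] = 1.2 − (0.4)(3.2) = -0.08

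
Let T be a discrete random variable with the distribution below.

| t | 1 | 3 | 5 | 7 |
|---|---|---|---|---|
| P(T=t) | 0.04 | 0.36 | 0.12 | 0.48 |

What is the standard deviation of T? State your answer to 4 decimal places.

1.9984

E[T] = (1)(0.04) + (3)(0.36) + (5)(0.12) + (7)(0.48) = 5.08
E[T²] = (1)²(0.04) + (3)²(0.36) + (5)²(0.12) + (7)²(0.48) = 29.8
var(T) = E[T²] − (E[T])² = 29.8 − (5.08)² = 3.9936
SD(T) = √3.9936 ≈ 1.9984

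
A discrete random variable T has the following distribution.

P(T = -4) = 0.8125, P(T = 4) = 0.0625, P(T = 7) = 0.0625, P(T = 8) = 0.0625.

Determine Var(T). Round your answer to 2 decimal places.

E[T] = (-4)(0.8125) + (4)(0.0625) + (7)(0.0625) + (8)(0.0625) = -2.0625
E[T²] = (-4)²(0.8125) + (4)²(0.0625) + (7)²(0.0625) + (8)²(0.0625) = 21.0625
Var(T) = E[T²] − (E[T])² = 21.0625 − (-2.0625)² = 16.80859375

16.81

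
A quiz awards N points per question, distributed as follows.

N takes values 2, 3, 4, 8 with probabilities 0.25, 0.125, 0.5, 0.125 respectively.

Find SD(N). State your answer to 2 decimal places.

E[N] = (2)(0.25) + (3)(0.125) + (4)(0.5) + (8)(0.125) = 3.875
E[N²] = (2)²(0.25) + (3)²(0.125) + (4)²(0.5) + (8)²(0.125) = 18.125
Var(N) = E[N²] − (E[N])² = 18.125 − (3.875)² = 3.109375
SD(N) = √3.109375 ≈ 1.76

1.76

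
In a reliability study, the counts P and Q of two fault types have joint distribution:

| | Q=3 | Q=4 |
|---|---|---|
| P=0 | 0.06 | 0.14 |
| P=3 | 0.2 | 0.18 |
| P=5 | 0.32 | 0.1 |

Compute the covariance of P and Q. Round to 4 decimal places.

-0.3208

E[P] = 3.24,  E[Q] = 3.42
E[PQ] = 10.76
Cov(P,Q) = E[PQ] − E[P]E[Q] = 10.76 − (3.24)(3.42) = -0.3208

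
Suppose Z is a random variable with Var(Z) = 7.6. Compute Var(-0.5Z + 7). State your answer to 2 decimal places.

Var(-0.5Z + 7) = (-0.5)²·Var(Z) = 0.25·7.6 = 1.9

1.90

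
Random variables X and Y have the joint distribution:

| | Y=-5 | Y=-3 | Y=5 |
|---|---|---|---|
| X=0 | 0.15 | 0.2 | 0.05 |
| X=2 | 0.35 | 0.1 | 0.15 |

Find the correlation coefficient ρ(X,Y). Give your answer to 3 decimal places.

E[X] = 1.2,  E[Y] = -2.4
E[XY] = -2.6
Cov(X,Y) = E[XY] − E[X]E[Y] = -2.6 − (1.2)(-2.4) = 0.28
Var(X) = 0.96,  Var(Y) = 14.44
ρ = 0.28 / √(0.96·14.44) ≈ 0.075

0.075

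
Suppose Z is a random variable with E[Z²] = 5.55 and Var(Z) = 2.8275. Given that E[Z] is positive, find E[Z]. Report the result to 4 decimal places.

(E[Z])² = E[Z²] − Var(Z) = 5.55 − 2.8275 = 2.7225
E[Z] = √2.7225 = 1.65

1.6500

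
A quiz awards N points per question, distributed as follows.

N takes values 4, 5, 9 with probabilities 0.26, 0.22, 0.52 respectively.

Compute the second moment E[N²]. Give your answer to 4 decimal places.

E[N²] = (4)²(0.26) + (5)²(0.22) + (9)²(0.52) = 51.78

51.7800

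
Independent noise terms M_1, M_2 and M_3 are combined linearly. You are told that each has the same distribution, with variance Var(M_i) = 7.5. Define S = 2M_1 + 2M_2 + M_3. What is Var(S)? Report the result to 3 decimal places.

67.500

By independence, Var(S) = (2)²Var(M_1) + (2)²Var(M_2) + (1)²Var(M_3)
= (2)²·7.5 + (2)²·7.5 + (1)²·7.5 = 67.5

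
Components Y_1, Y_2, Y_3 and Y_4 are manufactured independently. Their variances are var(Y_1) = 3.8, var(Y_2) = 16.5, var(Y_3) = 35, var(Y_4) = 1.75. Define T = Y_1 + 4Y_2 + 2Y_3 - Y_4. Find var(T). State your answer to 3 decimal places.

By independence, var(T) = (1)²var(Y_1) + (4)²var(Y_2) + (2)²var(Y_3) + (-1)²var(Y_4)
= (1)²·3.8 + (4)²·16.5 + (2)²·35 + (-1)²·1.75 = 409.55

409.550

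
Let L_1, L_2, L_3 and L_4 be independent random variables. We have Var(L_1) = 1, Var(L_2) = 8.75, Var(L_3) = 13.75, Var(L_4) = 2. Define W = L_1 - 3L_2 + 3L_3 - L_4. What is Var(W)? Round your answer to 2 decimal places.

By independence, Var(W) = (1)²Var(L_1) + (-3)²Var(L_2) + (3)²Var(L_3) + (-1)²Var(L_4)
= (1)²·1 + (-3)²·8.75 + (3)²·13.75 + (-1)²·2 = 205.5

205.50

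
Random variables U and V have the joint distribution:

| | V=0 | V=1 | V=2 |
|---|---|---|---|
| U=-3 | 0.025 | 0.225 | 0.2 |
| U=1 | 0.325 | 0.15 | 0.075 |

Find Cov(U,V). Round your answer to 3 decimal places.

-0.835

E[U] = -0.8,  E[V] = 0.925
E[UV] = -1.575
Cov(U,V) = E[UV] − E[U]E[V] = -1.575 − (-0.8)(0.925) = -0.835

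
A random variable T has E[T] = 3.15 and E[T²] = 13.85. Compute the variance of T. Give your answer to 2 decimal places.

var(T) = 13.85 − (3.15)² = 3.9275

3.93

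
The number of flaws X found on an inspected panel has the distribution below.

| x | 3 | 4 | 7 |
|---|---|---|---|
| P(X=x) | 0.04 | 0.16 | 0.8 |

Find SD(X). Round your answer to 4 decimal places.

E[X] = (3)(0.04) + (4)(0.16) + (7)(0.8) = 6.36
E[X²] = (3)²(0.04) + (4)²(0.16) + (7)²(0.8) = 42.12
Var(X) = E[X²] − (E[X])² = 42.12 − (6.36)² = 1.6704
SD(X) = √1.6704 ≈ 1.2924

1.2924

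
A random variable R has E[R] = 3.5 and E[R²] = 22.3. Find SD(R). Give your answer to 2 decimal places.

Var(R) = 22.3 − (3.5)² = 10.05
SD(R) = √10.05 ≈ 3.17

3.17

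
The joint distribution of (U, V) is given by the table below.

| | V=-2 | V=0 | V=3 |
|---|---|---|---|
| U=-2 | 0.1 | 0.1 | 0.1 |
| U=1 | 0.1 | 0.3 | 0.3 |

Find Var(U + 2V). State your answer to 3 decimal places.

18.610

E[U] = 0.1,  E[V] = 0.8,  E[UV] = 0.5
Var(U) = 1.9 − (0.1)² = 1.89;  Var(V) = 4.4 − (0.8)² = 3.76
Cov(U,V) = 0.5 − (0.1)(0.8) = 0.42
Var(U + 2V) = (1)²·1.89 + (2)²·3.76 + 2·(1)·(2)·0.42 = 18.61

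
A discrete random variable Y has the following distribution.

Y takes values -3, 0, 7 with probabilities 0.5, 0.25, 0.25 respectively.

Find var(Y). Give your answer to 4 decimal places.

16.6875

E[Y] = (-3)(0.5) + (0)(0.25) + (7)(0.25) = 0.25
E[Y²] = (-3)²(0.5) + (0)²(0.25) + (7)²(0.25) = 16.75
var(Y) = E[Y²] − (E[Y])² = 16.75 − (0.25)² = 16.6875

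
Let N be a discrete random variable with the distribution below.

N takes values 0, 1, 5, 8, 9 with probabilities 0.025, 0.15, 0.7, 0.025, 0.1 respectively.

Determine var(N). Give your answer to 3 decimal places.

E[N] = (0)(0.025) + (1)(0.15) + (5)(0.7) + (8)(0.025) + (9)(0.1) = 4.75
E[N²] = (0)²(0.025) + (1)²(0.15) + (5)²(0.7) + (8)²(0.025) + (9)²(0.1) = 27.35
var(N) = E[N²] − (E[N])² = 27.35 − (4.75)² = 4.7875

4.788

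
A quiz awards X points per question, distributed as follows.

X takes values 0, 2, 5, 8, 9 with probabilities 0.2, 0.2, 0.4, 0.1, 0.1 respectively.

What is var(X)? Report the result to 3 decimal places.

8.490

E[X] = (0)(0.2) + (2)(0.2) + (5)(0.4) + (8)(0.1) + (9)(0.1) = 4.1
E[X²] = (0)²(0.2) + (2)²(0.2) + (5)²(0.4) + (8)²(0.1) + (9)²(0.1) = 25.3
var(X) = E[X²] − (E[X])² = 25.3 − (4.1)² = 8.49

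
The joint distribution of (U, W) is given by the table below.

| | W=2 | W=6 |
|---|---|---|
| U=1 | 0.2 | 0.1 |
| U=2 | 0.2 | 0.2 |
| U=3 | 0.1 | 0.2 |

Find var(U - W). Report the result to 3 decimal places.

E[U] = 2,  E[W] = 4,  E[UW] = 8.4
var(U) = 4.6 − (2)² = 0.6;  var(W) = 20 − (4)² = 4
Cov(U,W) = 8.4 − (2)(4) = 0.4
var(U - W) = (1)²·0.6 + (-1)²·4 + 2·(1)·(-1)·0.4 = 3.8

3.800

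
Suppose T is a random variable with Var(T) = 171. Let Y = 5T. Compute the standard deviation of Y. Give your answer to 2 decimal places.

65.38

Var(5T) = (5)²·171 = 4275
SD(Y) = √4275 ≈ 65.38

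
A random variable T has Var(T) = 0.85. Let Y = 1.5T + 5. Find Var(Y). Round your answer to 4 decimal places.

Var(1.5T + 5) = (1.5)²·Var(T) = 2.25·0.85 = 1.9125

1.9125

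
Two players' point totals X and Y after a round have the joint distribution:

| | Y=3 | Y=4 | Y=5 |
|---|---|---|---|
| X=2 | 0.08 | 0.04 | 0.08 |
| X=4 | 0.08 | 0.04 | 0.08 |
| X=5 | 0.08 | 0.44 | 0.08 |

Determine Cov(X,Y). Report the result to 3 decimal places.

E[X] = 4.2,  E[Y] = 4
E[XY] = 16.8
Cov(X,Y) = E[XY] − E[X]E[Y] = 16.8 − (4.2)(4) = 0

0.000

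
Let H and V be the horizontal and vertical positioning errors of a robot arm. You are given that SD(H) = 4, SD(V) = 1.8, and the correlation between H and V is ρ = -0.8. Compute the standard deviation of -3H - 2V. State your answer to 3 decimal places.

var(H) = (4)² = 16;  var(V) = (1.8)² = 3.24
cov(H,V) = ρ·SD(H)·SD(V) = -0.8·4·1.8 = -5.76
var(-3H - 2V) = (-3)²·var(H) + (-2)²·var(V) + 2·(-3)·(-2)·cov(H,V)
= 9·16 + 4·3.24 + 12·-5.76 = 87.84
SD(-3H - 2V) = √87.84 ≈ 9.372

9.372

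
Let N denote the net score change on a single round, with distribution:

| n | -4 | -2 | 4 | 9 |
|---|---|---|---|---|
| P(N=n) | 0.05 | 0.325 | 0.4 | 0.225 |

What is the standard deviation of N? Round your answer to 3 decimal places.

4.362

E[N] = (-4)(0.05) + (-2)(0.325) + (4)(0.4) + (9)(0.225) = 2.775
E[N²] = (-4)²(0.05) + (-2)²(0.325) + (4)²(0.4) + (9)²(0.225) = 26.725
var(N) = E[N²] − (E[N])² = 26.725 − (2.775)² = 19.024375
sd(N) = √19.024375 ≈ 4.362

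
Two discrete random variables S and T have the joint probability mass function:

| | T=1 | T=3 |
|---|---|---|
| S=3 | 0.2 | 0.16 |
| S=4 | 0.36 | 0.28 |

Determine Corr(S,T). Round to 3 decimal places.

-0.007

E[S] = 3.64,  E[T] = 1.88
E[ST] = 6.84
Cov(S,T) = E[ST] − E[S]E[T] = 6.84 − (3.64)(1.88) = -0.0032
Var(S) = 0.2304,  Var(T) = 0.9856
ρ = -0.0032 / √(0.2304·0.9856) ≈ -0.007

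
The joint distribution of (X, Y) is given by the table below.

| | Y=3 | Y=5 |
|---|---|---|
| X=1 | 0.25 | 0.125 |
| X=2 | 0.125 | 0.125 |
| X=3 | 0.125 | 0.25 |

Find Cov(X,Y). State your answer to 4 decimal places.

E[X] = 2,  E[Y] = 4
E[XY] = 8.25
Cov(X,Y) = E[XY] − E[X]E[Y] = 8.25 − (2)(4) = 0.25

0.2500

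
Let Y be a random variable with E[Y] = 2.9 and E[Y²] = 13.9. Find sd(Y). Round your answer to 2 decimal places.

2.34

Var(Y) = 13.9 − (2.9)² = 5.49
sd(Y) = √5.49 ≈ 2.34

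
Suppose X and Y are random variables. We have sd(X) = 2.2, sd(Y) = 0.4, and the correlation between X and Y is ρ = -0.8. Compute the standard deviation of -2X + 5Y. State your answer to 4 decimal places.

6.1188

V(X) = (2.2)² = 4.84;  V(Y) = (0.4)² = 0.16
cov(X,Y) = ρ·sd(X)·sd(Y) = -0.8·2.2·0.4 = -0.704
V(-2X + 5Y) = (-2)²·V(X) + (5)²·V(Y) + 2·(-2)·(5)·cov(X,Y)
= 4·4.84 + 25·0.16 + -20·-0.704 = 37.44
sd(-2X + 5Y) = √37.44 ≈ 6.1188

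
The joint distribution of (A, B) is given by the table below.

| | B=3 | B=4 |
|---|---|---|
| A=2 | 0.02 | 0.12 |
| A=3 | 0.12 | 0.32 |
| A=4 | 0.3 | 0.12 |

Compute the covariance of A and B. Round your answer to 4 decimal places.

E[A] = 3.28,  E[B] = 3.56
E[AB] = 11.52
cov(A,B) = E[AB] − E[A]E[B] = 11.52 − (3.28)(3.56) = -0.1568

-0.1568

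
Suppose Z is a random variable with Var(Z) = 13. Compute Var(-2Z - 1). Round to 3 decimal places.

52.000

Var(-2Z - 1) = (-2)²·Var(Z) = 4·13 = 52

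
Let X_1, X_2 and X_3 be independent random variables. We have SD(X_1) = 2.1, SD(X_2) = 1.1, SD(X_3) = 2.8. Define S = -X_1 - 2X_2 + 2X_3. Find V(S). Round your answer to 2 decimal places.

40.61

V(X_1) = 4.41, V(X_2) = 1.21, V(X_3) = 7.84
By independence, V(S) = (-1)²V(X_1) + (-2)²V(X_2) + (2)²V(X_3)
= (-1)²·4.41 + (-2)²·1.21 + (2)²·7.84 = 40.61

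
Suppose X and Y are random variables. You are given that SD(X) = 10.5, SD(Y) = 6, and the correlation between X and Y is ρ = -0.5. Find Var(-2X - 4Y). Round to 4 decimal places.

513.0000

Var(X) = (10.5)² = 110.25;  Var(Y) = (6)² = 36
Cov(X,Y) = ρ·SD(X)·SD(Y) = -0.5·10.5·6 = -31.5
Var(-2X - 4Y) = (-2)²·Var(X) + (-4)²·Var(Y) + 2·(-2)·(-4)·Cov(X,Y)
= 4·110.25 + 16·36 + 16·-31.5 = 513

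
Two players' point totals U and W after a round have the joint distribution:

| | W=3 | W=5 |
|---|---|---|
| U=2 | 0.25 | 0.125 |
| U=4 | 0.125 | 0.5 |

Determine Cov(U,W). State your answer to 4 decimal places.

E[U] = 3.25,  E[W] = 4.25
E[UW] = 14.25
Cov(U,W) = E[UW] − E[U]E[W] = 14.25 − (3.25)(4.25) = 0.4375

0.4375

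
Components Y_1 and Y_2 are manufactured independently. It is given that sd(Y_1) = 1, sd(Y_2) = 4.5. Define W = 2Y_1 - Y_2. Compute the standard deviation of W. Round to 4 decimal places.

Var(Y_1) = 1, Var(Y_2) = 20.25
By independence, Var(W) = (2)²Var(Y_1) + (-1)²Var(Y_2)
= (2)²·1 + (-1)²·20.25 = 24.25
sd(W) = √24.25 ≈ 4.9244

4.9244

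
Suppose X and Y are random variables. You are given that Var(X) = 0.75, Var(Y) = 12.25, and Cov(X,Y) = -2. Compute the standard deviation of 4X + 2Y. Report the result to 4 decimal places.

Var(4X + 2Y) = (4)²·Var(X) + (2)²·Var(Y) + 2·(4)·(2)·Cov(X,Y)
= 16·0.75 + 4·12.25 + 16·-2 = 29
SD(4X + 2Y) = √29 ≈ 5.3852

5.3852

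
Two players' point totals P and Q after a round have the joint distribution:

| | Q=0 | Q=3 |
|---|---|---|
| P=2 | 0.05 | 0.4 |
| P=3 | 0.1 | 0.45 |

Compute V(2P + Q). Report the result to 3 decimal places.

E[P] = 2.55,  E[Q] = 2.55,  E[PQ] = 6.45
V(P) = 6.75 − (2.55)² = 0.2475;  V(Q) = 7.65 − (2.55)² = 1.1475
Cov(P,Q) = 6.45 − (2.55)(2.55) = -0.0525
V(2P + Q) = (2)²·0.2475 + (1)²·1.1475 + 2·(2)·(1)·-0.0525 = 1.9275

1.928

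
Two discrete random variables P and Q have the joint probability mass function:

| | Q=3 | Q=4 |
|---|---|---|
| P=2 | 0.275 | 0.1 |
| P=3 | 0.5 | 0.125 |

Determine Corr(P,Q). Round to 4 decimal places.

E[P] = 2.625,  E[Q] = 3.225
E[PQ] = 8.45
cov(P,Q) = E[PQ] − E[P]E[Q] = 8.45 − (2.625)(3.225) = -0.015625
var(P) = 0.234375,  var(Q) = 0.174375
ρ = -0.015625 / √(0.234375·0.174375) ≈ -0.0773

-0.0773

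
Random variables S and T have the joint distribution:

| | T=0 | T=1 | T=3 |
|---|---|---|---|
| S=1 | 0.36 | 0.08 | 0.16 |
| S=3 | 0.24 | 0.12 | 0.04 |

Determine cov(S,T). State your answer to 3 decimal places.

E[S] = 1.8,  E[T] = 0.8
E[ST] = 1.28
cov(S,T) = E[ST] − E[S]E[T] = 1.28 − (1.8)(0.8) = -0.16

-0.160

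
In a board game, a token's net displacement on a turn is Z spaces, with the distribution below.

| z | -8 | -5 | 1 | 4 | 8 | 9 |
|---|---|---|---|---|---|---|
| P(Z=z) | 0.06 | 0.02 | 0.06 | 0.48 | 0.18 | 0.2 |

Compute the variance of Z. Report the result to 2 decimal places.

E[Z] = (-8)(0.06) + (-5)(0.02) + (1)(0.06) + (4)(0.48) + (8)(0.18) + (9)(0.2) = 4.64
E[Z²] = (-8)²(0.06) + (-5)²(0.02) + (1)²(0.06) + (4)²(0.48) + (8)²(0.18) + (9)²(0.2) = 39.8
var(Z) = E[Z²] − (E[Z])² = 39.8 − (4.64)² = 18.2704

18.27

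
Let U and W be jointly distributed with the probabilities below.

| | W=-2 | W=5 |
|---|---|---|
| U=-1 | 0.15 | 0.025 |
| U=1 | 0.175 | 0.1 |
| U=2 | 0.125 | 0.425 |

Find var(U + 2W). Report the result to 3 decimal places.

57.140

E[U] = 1.2,  E[W] = 1.85,  E[UW] = 4.075
var(U) = 2.65 − (1.2)² = 1.21;  var(W) = 15.55 − (1.85)² = 12.1275
Cov(U,W) = 4.075 − (1.2)(1.85) = 1.855
var(U + 2W) = (1)²·1.21 + (2)²·12.1275 + 2·(1)·(2)·1.855 = 57.14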